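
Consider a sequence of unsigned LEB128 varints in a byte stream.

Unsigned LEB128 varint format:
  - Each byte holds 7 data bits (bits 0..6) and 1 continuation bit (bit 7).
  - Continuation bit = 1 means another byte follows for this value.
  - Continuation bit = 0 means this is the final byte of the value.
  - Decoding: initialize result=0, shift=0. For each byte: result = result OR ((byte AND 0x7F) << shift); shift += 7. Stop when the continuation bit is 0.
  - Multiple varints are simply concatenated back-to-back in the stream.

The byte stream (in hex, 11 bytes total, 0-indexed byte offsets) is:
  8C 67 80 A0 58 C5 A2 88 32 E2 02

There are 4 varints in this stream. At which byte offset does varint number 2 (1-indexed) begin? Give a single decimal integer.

Answer: 2

Derivation:
  byte[0]=0x8C cont=1 payload=0x0C=12: acc |= 12<<0 -> acc=12 shift=7
  byte[1]=0x67 cont=0 payload=0x67=103: acc |= 103<<7 -> acc=13196 shift=14 [end]
Varint 1: bytes[0:2] = 8C 67 -> value 13196 (2 byte(s))
  byte[2]=0x80 cont=1 payload=0x00=0: acc |= 0<<0 -> acc=0 shift=7
  byte[3]=0xA0 cont=1 payload=0x20=32: acc |= 32<<7 -> acc=4096 shift=14
  byte[4]=0x58 cont=0 payload=0x58=88: acc |= 88<<14 -> acc=1445888 shift=21 [end]
Varint 2: bytes[2:5] = 80 A0 58 -> value 1445888 (3 byte(s))
  byte[5]=0xC5 cont=1 payload=0x45=69: acc |= 69<<0 -> acc=69 shift=7
  byte[6]=0xA2 cont=1 payload=0x22=34: acc |= 34<<7 -> acc=4421 shift=14
  byte[7]=0x88 cont=1 payload=0x08=8: acc |= 8<<14 -> acc=135493 shift=21
  byte[8]=0x32 cont=0 payload=0x32=50: acc |= 50<<21 -> acc=104993093 shift=28 [end]
Varint 3: bytes[5:9] = C5 A2 88 32 -> value 104993093 (4 byte(s))
  byte[9]=0xE2 cont=1 payload=0x62=98: acc |= 98<<0 -> acc=98 shift=7
  byte[10]=0x02 cont=0 payload=0x02=2: acc |= 2<<7 -> acc=354 shift=14 [end]
Varint 4: bytes[9:11] = E2 02 -> value 354 (2 byte(s))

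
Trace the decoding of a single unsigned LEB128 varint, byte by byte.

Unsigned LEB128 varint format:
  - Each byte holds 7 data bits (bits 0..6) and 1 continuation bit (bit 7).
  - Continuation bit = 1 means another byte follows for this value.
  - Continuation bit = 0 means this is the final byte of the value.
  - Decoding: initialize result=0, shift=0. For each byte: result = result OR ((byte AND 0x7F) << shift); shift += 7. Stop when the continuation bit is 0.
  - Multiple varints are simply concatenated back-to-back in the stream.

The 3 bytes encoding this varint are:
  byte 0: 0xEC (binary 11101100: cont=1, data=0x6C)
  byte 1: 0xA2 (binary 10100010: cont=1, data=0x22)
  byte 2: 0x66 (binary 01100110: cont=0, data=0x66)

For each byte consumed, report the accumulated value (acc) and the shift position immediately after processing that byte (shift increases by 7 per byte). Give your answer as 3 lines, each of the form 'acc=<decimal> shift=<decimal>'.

byte 0=0xEC: payload=0x6C=108, contrib = 108<<0 = 108; acc -> 108, shift -> 7
byte 1=0xA2: payload=0x22=34, contrib = 34<<7 = 4352; acc -> 4460, shift -> 14
byte 2=0x66: payload=0x66=102, contrib = 102<<14 = 1671168; acc -> 1675628, shift -> 21

Answer: acc=108 shift=7
acc=4460 shift=14
acc=1675628 shift=21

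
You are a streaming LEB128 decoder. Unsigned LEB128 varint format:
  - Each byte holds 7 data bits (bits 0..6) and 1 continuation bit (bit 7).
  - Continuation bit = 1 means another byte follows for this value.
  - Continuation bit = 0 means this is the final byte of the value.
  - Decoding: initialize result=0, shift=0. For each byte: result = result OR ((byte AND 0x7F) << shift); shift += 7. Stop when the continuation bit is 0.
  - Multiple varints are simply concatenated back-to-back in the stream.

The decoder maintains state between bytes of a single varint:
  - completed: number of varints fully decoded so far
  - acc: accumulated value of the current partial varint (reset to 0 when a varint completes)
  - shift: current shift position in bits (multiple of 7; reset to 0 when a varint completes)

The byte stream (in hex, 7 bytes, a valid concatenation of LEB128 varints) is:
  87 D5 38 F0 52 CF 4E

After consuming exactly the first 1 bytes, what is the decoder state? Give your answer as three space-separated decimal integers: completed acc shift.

byte[0]=0x87 cont=1 payload=0x07: acc |= 7<<0 -> completed=0 acc=7 shift=7

Answer: 0 7 7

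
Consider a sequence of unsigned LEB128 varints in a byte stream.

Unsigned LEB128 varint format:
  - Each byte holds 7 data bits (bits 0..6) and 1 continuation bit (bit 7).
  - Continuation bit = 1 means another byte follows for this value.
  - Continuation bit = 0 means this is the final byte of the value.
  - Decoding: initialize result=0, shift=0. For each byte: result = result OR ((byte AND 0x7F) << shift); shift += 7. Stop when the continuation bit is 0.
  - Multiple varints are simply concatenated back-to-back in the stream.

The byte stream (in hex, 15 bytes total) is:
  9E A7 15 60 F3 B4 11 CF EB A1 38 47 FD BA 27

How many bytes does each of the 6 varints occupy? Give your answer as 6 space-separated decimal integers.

  byte[0]=0x9E cont=1 payload=0x1E=30: acc |= 30<<0 -> acc=30 shift=7
  byte[1]=0xA7 cont=1 payload=0x27=39: acc |= 39<<7 -> acc=5022 shift=14
  byte[2]=0x15 cont=0 payload=0x15=21: acc |= 21<<14 -> acc=349086 shift=21 [end]
Varint 1: bytes[0:3] = 9E A7 15 -> value 349086 (3 byte(s))
  byte[3]=0x60 cont=0 payload=0x60=96: acc |= 96<<0 -> acc=96 shift=7 [end]
Varint 2: bytes[3:4] = 60 -> value 96 (1 byte(s))
  byte[4]=0xF3 cont=1 payload=0x73=115: acc |= 115<<0 -> acc=115 shift=7
  byte[5]=0xB4 cont=1 payload=0x34=52: acc |= 52<<7 -> acc=6771 shift=14
  byte[6]=0x11 cont=0 payload=0x11=17: acc |= 17<<14 -> acc=285299 shift=21 [end]
Varint 3: bytes[4:7] = F3 B4 11 -> value 285299 (3 byte(s))
  byte[7]=0xCF cont=1 payload=0x4F=79: acc |= 79<<0 -> acc=79 shift=7
  byte[8]=0xEB cont=1 payload=0x6B=107: acc |= 107<<7 -> acc=13775 shift=14
  byte[9]=0xA1 cont=1 payload=0x21=33: acc |= 33<<14 -> acc=554447 shift=21
  byte[10]=0x38 cont=0 payload=0x38=56: acc |= 56<<21 -> acc=117994959 shift=28 [end]
Varint 4: bytes[7:11] = CF EB A1 38 -> value 117994959 (4 byte(s))
  byte[11]=0x47 cont=0 payload=0x47=71: acc |= 71<<0 -> acc=71 shift=7 [end]
Varint 5: bytes[11:12] = 47 -> value 71 (1 byte(s))
  byte[12]=0xFD cont=1 payload=0x7D=125: acc |= 125<<0 -> acc=125 shift=7
  byte[13]=0xBA cont=1 payload=0x3A=58: acc |= 58<<7 -> acc=7549 shift=14
  byte[14]=0x27 cont=0 payload=0x27=39: acc |= 39<<14 -> acc=646525 shift=21 [end]
Varint 6: bytes[12:15] = FD BA 27 -> value 646525 (3 byte(s))

Answer: 3 1 3 4 1 3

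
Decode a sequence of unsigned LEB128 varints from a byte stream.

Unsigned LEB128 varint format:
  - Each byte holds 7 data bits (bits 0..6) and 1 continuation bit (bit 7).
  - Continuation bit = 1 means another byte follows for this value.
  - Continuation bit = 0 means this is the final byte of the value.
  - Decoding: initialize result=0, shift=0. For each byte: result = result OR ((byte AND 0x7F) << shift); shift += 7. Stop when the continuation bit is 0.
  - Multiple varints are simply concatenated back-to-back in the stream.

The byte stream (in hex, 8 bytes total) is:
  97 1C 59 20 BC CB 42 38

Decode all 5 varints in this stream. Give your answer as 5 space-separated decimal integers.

  byte[0]=0x97 cont=1 payload=0x17=23: acc |= 23<<0 -> acc=23 shift=7
  byte[1]=0x1C cont=0 payload=0x1C=28: acc |= 28<<7 -> acc=3607 shift=14 [end]
Varint 1: bytes[0:2] = 97 1C -> value 3607 (2 byte(s))
  byte[2]=0x59 cont=0 payload=0x59=89: acc |= 89<<0 -> acc=89 shift=7 [end]
Varint 2: bytes[2:3] = 59 -> value 89 (1 byte(s))
  byte[3]=0x20 cont=0 payload=0x20=32: acc |= 32<<0 -> acc=32 shift=7 [end]
Varint 3: bytes[3:4] = 20 -> value 32 (1 byte(s))
  byte[4]=0xBC cont=1 payload=0x3C=60: acc |= 60<<0 -> acc=60 shift=7
  byte[5]=0xCB cont=1 payload=0x4B=75: acc |= 75<<7 -> acc=9660 shift=14
  byte[6]=0x42 cont=0 payload=0x42=66: acc |= 66<<14 -> acc=1091004 shift=21 [end]
Varint 4: bytes[4:7] = BC CB 42 -> value 1091004 (3 byte(s))
  byte[7]=0x38 cont=0 payload=0x38=56: acc |= 56<<0 -> acc=56 shift=7 [end]
Varint 5: bytes[7:8] = 38 -> value 56 (1 byte(s))

Answer: 3607 89 32 1091004 56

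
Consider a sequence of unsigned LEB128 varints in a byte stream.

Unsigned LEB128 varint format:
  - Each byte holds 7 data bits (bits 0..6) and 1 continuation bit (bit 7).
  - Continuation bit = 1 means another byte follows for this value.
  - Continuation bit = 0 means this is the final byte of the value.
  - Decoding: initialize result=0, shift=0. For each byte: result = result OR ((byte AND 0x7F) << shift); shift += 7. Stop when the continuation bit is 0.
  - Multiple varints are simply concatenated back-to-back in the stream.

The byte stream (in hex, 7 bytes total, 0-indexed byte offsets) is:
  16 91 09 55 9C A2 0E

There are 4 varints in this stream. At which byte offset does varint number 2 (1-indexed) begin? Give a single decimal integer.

Answer: 1

Derivation:
  byte[0]=0x16 cont=0 payload=0x16=22: acc |= 22<<0 -> acc=22 shift=7 [end]
Varint 1: bytes[0:1] = 16 -> value 22 (1 byte(s))
  byte[1]=0x91 cont=1 payload=0x11=17: acc |= 17<<0 -> acc=17 shift=7
  byte[2]=0x09 cont=0 payload=0x09=9: acc |= 9<<7 -> acc=1169 shift=14 [end]
Varint 2: bytes[1:3] = 91 09 -> value 1169 (2 byte(s))
  byte[3]=0x55 cont=0 payload=0x55=85: acc |= 85<<0 -> acc=85 shift=7 [end]
Varint 3: bytes[3:4] = 55 -> value 85 (1 byte(s))
  byte[4]=0x9C cont=1 payload=0x1C=28: acc |= 28<<0 -> acc=28 shift=7
  byte[5]=0xA2 cont=1 payload=0x22=34: acc |= 34<<7 -> acc=4380 shift=14
  byte[6]=0x0E cont=0 payload=0x0E=14: acc |= 14<<14 -> acc=233756 shift=21 [end]
Varint 4: bytes[4:7] = 9C A2 0E -> value 233756 (3 byte(s))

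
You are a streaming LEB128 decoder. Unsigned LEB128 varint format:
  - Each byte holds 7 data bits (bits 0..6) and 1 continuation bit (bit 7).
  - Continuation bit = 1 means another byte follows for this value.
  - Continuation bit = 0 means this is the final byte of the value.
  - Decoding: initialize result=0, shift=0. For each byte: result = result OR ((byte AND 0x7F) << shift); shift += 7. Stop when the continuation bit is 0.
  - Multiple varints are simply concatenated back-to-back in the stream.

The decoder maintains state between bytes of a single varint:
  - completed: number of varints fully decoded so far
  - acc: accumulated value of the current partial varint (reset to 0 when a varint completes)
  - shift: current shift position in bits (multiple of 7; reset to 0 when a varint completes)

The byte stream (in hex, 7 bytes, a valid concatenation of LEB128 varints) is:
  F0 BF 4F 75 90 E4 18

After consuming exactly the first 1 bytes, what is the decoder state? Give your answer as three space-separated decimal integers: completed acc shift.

byte[0]=0xF0 cont=1 payload=0x70: acc |= 112<<0 -> completed=0 acc=112 shift=7

Answer: 0 112 7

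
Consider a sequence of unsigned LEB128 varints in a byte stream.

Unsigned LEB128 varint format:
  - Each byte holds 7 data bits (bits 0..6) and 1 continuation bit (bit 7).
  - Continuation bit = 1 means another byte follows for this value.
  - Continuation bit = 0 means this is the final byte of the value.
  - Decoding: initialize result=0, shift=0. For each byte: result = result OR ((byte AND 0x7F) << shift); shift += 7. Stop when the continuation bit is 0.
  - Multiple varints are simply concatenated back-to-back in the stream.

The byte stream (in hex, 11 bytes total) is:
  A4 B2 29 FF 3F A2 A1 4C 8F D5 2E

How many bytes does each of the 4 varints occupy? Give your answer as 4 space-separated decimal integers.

  byte[0]=0xA4 cont=1 payload=0x24=36: acc |= 36<<0 -> acc=36 shift=7
  byte[1]=0xB2 cont=1 payload=0x32=50: acc |= 50<<7 -> acc=6436 shift=14
  byte[2]=0x29 cont=0 payload=0x29=41: acc |= 41<<14 -> acc=678180 shift=21 [end]
Varint 1: bytes[0:3] = A4 B2 29 -> value 678180 (3 byte(s))
  byte[3]=0xFF cont=1 payload=0x7F=127: acc |= 127<<0 -> acc=127 shift=7
  byte[4]=0x3F cont=0 payload=0x3F=63: acc |= 63<<7 -> acc=8191 shift=14 [end]
Varint 2: bytes[3:5] = FF 3F -> value 8191 (2 byte(s))
  byte[5]=0xA2 cont=1 payload=0x22=34: acc |= 34<<0 -> acc=34 shift=7
  byte[6]=0xA1 cont=1 payload=0x21=33: acc |= 33<<7 -> acc=4258 shift=14
  byte[7]=0x4C cont=0 payload=0x4C=76: acc |= 76<<14 -> acc=1249442 shift=21 [end]
Varint 3: bytes[5:8] = A2 A1 4C -> value 1249442 (3 byte(s))
  byte[8]=0x8F cont=1 payload=0x0F=15: acc |= 15<<0 -> acc=15 shift=7
  byte[9]=0xD5 cont=1 payload=0x55=85: acc |= 85<<7 -> acc=10895 shift=14
  byte[10]=0x2E cont=0 payload=0x2E=46: acc |= 46<<14 -> acc=764559 shift=21 [end]
Varint 4: bytes[8:11] = 8F D5 2E -> value 764559 (3 byte(s))

Answer: 3 2 3 3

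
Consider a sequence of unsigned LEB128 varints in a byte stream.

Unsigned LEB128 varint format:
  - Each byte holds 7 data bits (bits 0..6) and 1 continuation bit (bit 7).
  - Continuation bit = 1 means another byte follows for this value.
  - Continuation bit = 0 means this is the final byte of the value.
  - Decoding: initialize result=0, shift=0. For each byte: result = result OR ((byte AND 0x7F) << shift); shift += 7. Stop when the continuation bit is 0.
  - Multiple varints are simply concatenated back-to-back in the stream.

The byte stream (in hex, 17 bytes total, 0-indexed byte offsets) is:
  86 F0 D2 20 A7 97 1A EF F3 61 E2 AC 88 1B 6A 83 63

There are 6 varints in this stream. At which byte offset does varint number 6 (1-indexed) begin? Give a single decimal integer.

Answer: 15

Derivation:
  byte[0]=0x86 cont=1 payload=0x06=6: acc |= 6<<0 -> acc=6 shift=7
  byte[1]=0xF0 cont=1 payload=0x70=112: acc |= 112<<7 -> acc=14342 shift=14
  byte[2]=0xD2 cont=1 payload=0x52=82: acc |= 82<<14 -> acc=1357830 shift=21
  byte[3]=0x20 cont=0 payload=0x20=32: acc |= 32<<21 -> acc=68466694 shift=28 [end]
Varint 1: bytes[0:4] = 86 F0 D2 20 -> value 68466694 (4 byte(s))
  byte[4]=0xA7 cont=1 payload=0x27=39: acc |= 39<<0 -> acc=39 shift=7
  byte[5]=0x97 cont=1 payload=0x17=23: acc |= 23<<7 -> acc=2983 shift=14
  byte[6]=0x1A cont=0 payload=0x1A=26: acc |= 26<<14 -> acc=428967 shift=21 [end]
Varint 2: bytes[4:7] = A7 97 1A -> value 428967 (3 byte(s))
  byte[7]=0xEF cont=1 payload=0x6F=111: acc |= 111<<0 -> acc=111 shift=7
  byte[8]=0xF3 cont=1 payload=0x73=115: acc |= 115<<7 -> acc=14831 shift=14
  byte[9]=0x61 cont=0 payload=0x61=97: acc |= 97<<14 -> acc=1604079 shift=21 [end]
Varint 3: bytes[7:10] = EF F3 61 -> value 1604079 (3 byte(s))
  byte[10]=0xE2 cont=1 payload=0x62=98: acc |= 98<<0 -> acc=98 shift=7
  byte[11]=0xAC cont=1 payload=0x2C=44: acc |= 44<<7 -> acc=5730 shift=14
  byte[12]=0x88 cont=1 payload=0x08=8: acc |= 8<<14 -> acc=136802 shift=21
  byte[13]=0x1B cont=0 payload=0x1B=27: acc |= 27<<21 -> acc=56759906 shift=28 [end]
Varint 4: bytes[10:14] = E2 AC 88 1B -> value 56759906 (4 byte(s))
  byte[14]=0x6A cont=0 payload=0x6A=106: acc |= 106<<0 -> acc=106 shift=7 [end]
Varint 5: bytes[14:15] = 6A -> value 106 (1 byte(s))
  byte[15]=0x83 cont=1 payload=0x03=3: acc |= 3<<0 -> acc=3 shift=7
  byte[16]=0x63 cont=0 payload=0x63=99: acc |= 99<<7 -> acc=12675 shift=14 [end]
Varint 6: bytes[15:17] = 83 63 -> value 12675 (2 byte(s))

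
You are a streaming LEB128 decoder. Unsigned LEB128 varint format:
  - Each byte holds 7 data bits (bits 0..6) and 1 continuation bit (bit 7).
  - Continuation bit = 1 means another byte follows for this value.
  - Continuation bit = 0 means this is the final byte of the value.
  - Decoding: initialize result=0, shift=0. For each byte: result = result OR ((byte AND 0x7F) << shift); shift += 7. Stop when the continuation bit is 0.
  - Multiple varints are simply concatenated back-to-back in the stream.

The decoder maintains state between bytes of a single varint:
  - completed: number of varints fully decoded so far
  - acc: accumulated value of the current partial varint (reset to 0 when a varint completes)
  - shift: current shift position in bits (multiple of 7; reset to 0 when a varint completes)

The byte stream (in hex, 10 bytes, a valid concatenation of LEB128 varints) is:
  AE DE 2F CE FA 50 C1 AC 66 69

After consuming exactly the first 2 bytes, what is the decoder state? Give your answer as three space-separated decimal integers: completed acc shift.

byte[0]=0xAE cont=1 payload=0x2E: acc |= 46<<0 -> completed=0 acc=46 shift=7
byte[1]=0xDE cont=1 payload=0x5E: acc |= 94<<7 -> completed=0 acc=12078 shift=14

Answer: 0 12078 14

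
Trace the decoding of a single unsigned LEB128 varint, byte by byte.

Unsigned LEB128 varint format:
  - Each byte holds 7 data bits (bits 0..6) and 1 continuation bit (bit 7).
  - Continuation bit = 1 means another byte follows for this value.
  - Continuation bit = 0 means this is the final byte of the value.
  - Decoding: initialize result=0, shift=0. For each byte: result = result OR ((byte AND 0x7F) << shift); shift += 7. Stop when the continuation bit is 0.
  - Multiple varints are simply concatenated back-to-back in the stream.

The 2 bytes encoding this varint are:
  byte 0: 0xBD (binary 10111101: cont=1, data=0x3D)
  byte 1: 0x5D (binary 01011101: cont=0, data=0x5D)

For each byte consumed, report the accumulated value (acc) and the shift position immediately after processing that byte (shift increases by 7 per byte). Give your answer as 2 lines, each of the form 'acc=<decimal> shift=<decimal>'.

Answer: acc=61 shift=7
acc=11965 shift=14

Derivation:
byte 0=0xBD: payload=0x3D=61, contrib = 61<<0 = 61; acc -> 61, shift -> 7
byte 1=0x5D: payload=0x5D=93, contrib = 93<<7 = 11904; acc -> 11965, shift -> 14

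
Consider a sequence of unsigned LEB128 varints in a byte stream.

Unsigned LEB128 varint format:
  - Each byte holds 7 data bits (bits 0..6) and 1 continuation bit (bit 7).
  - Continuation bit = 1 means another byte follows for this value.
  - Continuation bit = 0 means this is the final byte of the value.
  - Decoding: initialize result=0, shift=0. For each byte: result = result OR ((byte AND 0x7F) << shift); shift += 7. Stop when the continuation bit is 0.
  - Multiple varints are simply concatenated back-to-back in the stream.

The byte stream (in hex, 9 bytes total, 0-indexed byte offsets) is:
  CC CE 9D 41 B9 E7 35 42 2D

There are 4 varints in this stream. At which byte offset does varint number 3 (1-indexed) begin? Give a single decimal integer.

  byte[0]=0xCC cont=1 payload=0x4C=76: acc |= 76<<0 -> acc=76 shift=7
  byte[1]=0xCE cont=1 payload=0x4E=78: acc |= 78<<7 -> acc=10060 shift=14
  byte[2]=0x9D cont=1 payload=0x1D=29: acc |= 29<<14 -> acc=485196 shift=21
  byte[3]=0x41 cont=0 payload=0x41=65: acc |= 65<<21 -> acc=136800076 shift=28 [end]
Varint 1: bytes[0:4] = CC CE 9D 41 -> value 136800076 (4 byte(s))
  byte[4]=0xB9 cont=1 payload=0x39=57: acc |= 57<<0 -> acc=57 shift=7
  byte[5]=0xE7 cont=1 payload=0x67=103: acc |= 103<<7 -> acc=13241 shift=14
  byte[6]=0x35 cont=0 payload=0x35=53: acc |= 53<<14 -> acc=881593 shift=21 [end]
Varint 2: bytes[4:7] = B9 E7 35 -> value 881593 (3 byte(s))
  byte[7]=0x42 cont=0 payload=0x42=66: acc |= 66<<0 -> acc=66 shift=7 [end]
Varint 3: bytes[7:8] = 42 -> value 66 (1 byte(s))
  byte[8]=0x2D cont=0 payload=0x2D=45: acc |= 45<<0 -> acc=45 shift=7 [end]
Varint 4: bytes[8:9] = 2D -> value 45 (1 byte(s))

Answer: 7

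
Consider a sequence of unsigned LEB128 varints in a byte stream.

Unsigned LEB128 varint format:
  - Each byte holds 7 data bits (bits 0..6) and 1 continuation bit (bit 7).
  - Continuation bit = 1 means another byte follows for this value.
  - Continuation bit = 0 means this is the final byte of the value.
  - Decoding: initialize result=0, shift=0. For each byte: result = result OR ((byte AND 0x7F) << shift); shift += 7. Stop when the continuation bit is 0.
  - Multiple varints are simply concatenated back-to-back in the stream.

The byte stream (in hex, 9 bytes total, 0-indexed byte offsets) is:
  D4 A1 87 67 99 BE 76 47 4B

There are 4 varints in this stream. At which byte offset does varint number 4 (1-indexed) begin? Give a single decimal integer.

  byte[0]=0xD4 cont=1 payload=0x54=84: acc |= 84<<0 -> acc=84 shift=7
  byte[1]=0xA1 cont=1 payload=0x21=33: acc |= 33<<7 -> acc=4308 shift=14
  byte[2]=0x87 cont=1 payload=0x07=7: acc |= 7<<14 -> acc=118996 shift=21
  byte[3]=0x67 cont=0 payload=0x67=103: acc |= 103<<21 -> acc=216125652 shift=28 [end]
Varint 1: bytes[0:4] = D4 A1 87 67 -> value 216125652 (4 byte(s))
  byte[4]=0x99 cont=1 payload=0x19=25: acc |= 25<<0 -> acc=25 shift=7
  byte[5]=0xBE cont=1 payload=0x3E=62: acc |= 62<<7 -> acc=7961 shift=14
  byte[6]=0x76 cont=0 payload=0x76=118: acc |= 118<<14 -> acc=1941273 shift=21 [end]
Varint 2: bytes[4:7] = 99 BE 76 -> value 1941273 (3 byte(s))
  byte[7]=0x47 cont=0 payload=0x47=71: acc |= 71<<0 -> acc=71 shift=7 [end]
Varint 3: bytes[7:8] = 47 -> value 71 (1 byte(s))
  byte[8]=0x4B cont=0 payload=0x4B=75: acc |= 75<<0 -> acc=75 shift=7 [end]
Varint 4: bytes[8:9] = 4B -> value 75 (1 byte(s))

Answer: 8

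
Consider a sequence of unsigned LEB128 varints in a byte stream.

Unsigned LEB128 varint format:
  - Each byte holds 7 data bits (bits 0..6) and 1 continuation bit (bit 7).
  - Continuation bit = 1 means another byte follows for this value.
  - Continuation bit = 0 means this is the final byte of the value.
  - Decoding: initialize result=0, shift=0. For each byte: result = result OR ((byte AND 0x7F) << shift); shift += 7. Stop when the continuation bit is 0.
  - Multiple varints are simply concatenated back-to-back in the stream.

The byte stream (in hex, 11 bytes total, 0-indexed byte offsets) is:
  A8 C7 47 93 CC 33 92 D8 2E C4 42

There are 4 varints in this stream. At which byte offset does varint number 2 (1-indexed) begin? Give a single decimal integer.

  byte[0]=0xA8 cont=1 payload=0x28=40: acc |= 40<<0 -> acc=40 shift=7
  byte[1]=0xC7 cont=1 payload=0x47=71: acc |= 71<<7 -> acc=9128 shift=14
  byte[2]=0x47 cont=0 payload=0x47=71: acc |= 71<<14 -> acc=1172392 shift=21 [end]
Varint 1: bytes[0:3] = A8 C7 47 -> value 1172392 (3 byte(s))
  byte[3]=0x93 cont=1 payload=0x13=19: acc |= 19<<0 -> acc=19 shift=7
  byte[4]=0xCC cont=1 payload=0x4C=76: acc |= 76<<7 -> acc=9747 shift=14
  byte[5]=0x33 cont=0 payload=0x33=51: acc |= 51<<14 -> acc=845331 shift=21 [end]
Varint 2: bytes[3:6] = 93 CC 33 -> value 845331 (3 byte(s))
  byte[6]=0x92 cont=1 payload=0x12=18: acc |= 18<<0 -> acc=18 shift=7
  byte[7]=0xD8 cont=1 payload=0x58=88: acc |= 88<<7 -> acc=11282 shift=14
  byte[8]=0x2E cont=0 payload=0x2E=46: acc |= 46<<14 -> acc=764946 shift=21 [end]
Varint 3: bytes[6:9] = 92 D8 2E -> value 764946 (3 byte(s))
  byte[9]=0xC4 cont=1 payload=0x44=68: acc |= 68<<0 -> acc=68 shift=7
  byte[10]=0x42 cont=0 payload=0x42=66: acc |= 66<<7 -> acc=8516 shift=14 [end]
Varint 4: bytes[9:11] = C4 42 -> value 8516 (2 byte(s))

Answer: 3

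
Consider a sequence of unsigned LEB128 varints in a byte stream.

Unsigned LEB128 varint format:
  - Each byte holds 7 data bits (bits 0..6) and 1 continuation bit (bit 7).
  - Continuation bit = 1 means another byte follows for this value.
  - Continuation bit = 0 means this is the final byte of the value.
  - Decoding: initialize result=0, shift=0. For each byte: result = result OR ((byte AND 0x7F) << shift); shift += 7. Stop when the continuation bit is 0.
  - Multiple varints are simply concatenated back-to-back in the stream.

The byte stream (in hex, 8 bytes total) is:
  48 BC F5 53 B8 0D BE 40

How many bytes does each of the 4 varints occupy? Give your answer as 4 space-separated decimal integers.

Answer: 1 3 2 2

Derivation:
  byte[0]=0x48 cont=0 payload=0x48=72: acc |= 72<<0 -> acc=72 shift=7 [end]
Varint 1: bytes[0:1] = 48 -> value 72 (1 byte(s))
  byte[1]=0xBC cont=1 payload=0x3C=60: acc |= 60<<0 -> acc=60 shift=7
  byte[2]=0xF5 cont=1 payload=0x75=117: acc |= 117<<7 -> acc=15036 shift=14
  byte[3]=0x53 cont=0 payload=0x53=83: acc |= 83<<14 -> acc=1374908 shift=21 [end]
Varint 2: bytes[1:4] = BC F5 53 -> value 1374908 (3 byte(s))
  byte[4]=0xB8 cont=1 payload=0x38=56: acc |= 56<<0 -> acc=56 shift=7
  byte[5]=0x0D cont=0 payload=0x0D=13: acc |= 13<<7 -> acc=1720 shift=14 [end]
Varint 3: bytes[4:6] = B8 0D -> value 1720 (2 byte(s))
  byte[6]=0xBE cont=1 payload=0x3E=62: acc |= 62<<0 -> acc=62 shift=7
  byte[7]=0x40 cont=0 payload=0x40=64: acc |= 64<<7 -> acc=8254 shift=14 [end]
Varint 4: bytes[6:8] = BE 40 -> value 8254 (2 byte(s))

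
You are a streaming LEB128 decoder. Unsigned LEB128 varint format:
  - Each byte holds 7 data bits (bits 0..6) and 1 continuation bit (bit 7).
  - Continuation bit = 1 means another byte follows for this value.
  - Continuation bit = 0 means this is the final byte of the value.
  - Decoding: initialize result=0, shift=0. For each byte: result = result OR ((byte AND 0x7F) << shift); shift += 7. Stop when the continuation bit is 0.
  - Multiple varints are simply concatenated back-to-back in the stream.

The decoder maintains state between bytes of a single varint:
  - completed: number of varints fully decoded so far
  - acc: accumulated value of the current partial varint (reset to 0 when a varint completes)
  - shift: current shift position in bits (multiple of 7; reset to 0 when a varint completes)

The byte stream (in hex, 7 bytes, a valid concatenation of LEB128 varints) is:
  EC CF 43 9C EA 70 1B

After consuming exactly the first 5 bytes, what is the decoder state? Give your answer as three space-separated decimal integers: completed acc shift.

Answer: 1 13596 14

Derivation:
byte[0]=0xEC cont=1 payload=0x6C: acc |= 108<<0 -> completed=0 acc=108 shift=7
byte[1]=0xCF cont=1 payload=0x4F: acc |= 79<<7 -> completed=0 acc=10220 shift=14
byte[2]=0x43 cont=0 payload=0x43: varint #1 complete (value=1107948); reset -> completed=1 acc=0 shift=0
byte[3]=0x9C cont=1 payload=0x1C: acc |= 28<<0 -> completed=1 acc=28 shift=7
byte[4]=0xEA cont=1 payload=0x6A: acc |= 106<<7 -> completed=1 acc=13596 shift=14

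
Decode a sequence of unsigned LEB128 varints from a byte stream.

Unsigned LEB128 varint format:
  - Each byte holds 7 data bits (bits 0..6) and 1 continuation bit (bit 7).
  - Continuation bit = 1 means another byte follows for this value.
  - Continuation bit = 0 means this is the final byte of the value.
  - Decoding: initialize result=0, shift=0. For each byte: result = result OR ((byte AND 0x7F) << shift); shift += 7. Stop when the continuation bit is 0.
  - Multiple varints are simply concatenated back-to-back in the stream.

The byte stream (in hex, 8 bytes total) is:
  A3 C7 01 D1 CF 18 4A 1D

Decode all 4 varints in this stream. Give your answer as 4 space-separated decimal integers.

  byte[0]=0xA3 cont=1 payload=0x23=35: acc |= 35<<0 -> acc=35 shift=7
  byte[1]=0xC7 cont=1 payload=0x47=71: acc |= 71<<7 -> acc=9123 shift=14
  byte[2]=0x01 cont=0 payload=0x01=1: acc |= 1<<14 -> acc=25507 shift=21 [end]
Varint 1: bytes[0:3] = A3 C7 01 -> value 25507 (3 byte(s))
  byte[3]=0xD1 cont=1 payload=0x51=81: acc |= 81<<0 -> acc=81 shift=7
  byte[4]=0xCF cont=1 payload=0x4F=79: acc |= 79<<7 -> acc=10193 shift=14
  byte[5]=0x18 cont=0 payload=0x18=24: acc |= 24<<14 -> acc=403409 shift=21 [end]
Varint 2: bytes[3:6] = D1 CF 18 -> value 403409 (3 byte(s))
  byte[6]=0x4A cont=0 payload=0x4A=74: acc |= 74<<0 -> acc=74 shift=7 [end]
Varint 3: bytes[6:7] = 4A -> value 74 (1 byte(s))
  byte[7]=0x1D cont=0 payload=0x1D=29: acc |= 29<<0 -> acc=29 shift=7 [end]
Varint 4: bytes[7:8] = 1D -> value 29 (1 byte(s))

Answer: 25507 403409 74 29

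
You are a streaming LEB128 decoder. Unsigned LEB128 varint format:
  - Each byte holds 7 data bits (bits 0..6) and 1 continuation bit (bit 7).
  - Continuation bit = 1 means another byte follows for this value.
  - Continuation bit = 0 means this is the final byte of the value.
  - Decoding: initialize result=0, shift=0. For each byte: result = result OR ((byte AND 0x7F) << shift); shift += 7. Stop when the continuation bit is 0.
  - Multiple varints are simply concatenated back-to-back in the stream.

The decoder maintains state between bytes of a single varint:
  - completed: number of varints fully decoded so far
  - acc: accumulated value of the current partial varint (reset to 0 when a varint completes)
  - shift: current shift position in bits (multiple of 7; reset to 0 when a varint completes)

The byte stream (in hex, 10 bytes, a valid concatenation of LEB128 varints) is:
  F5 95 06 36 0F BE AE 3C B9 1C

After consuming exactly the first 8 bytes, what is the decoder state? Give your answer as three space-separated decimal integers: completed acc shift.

Answer: 4 0 0

Derivation:
byte[0]=0xF5 cont=1 payload=0x75: acc |= 117<<0 -> completed=0 acc=117 shift=7
byte[1]=0x95 cont=1 payload=0x15: acc |= 21<<7 -> completed=0 acc=2805 shift=14
byte[2]=0x06 cont=0 payload=0x06: varint #1 complete (value=101109); reset -> completed=1 acc=0 shift=0
byte[3]=0x36 cont=0 payload=0x36: varint #2 complete (value=54); reset -> completed=2 acc=0 shift=0
byte[4]=0x0F cont=0 payload=0x0F: varint #3 complete (value=15); reset -> completed=3 acc=0 shift=0
byte[5]=0xBE cont=1 payload=0x3E: acc |= 62<<0 -> completed=3 acc=62 shift=7
byte[6]=0xAE cont=1 payload=0x2E: acc |= 46<<7 -> completed=3 acc=5950 shift=14
byte[7]=0x3C cont=0 payload=0x3C: varint #4 complete (value=988990); reset -> completed=4 acc=0 shift=0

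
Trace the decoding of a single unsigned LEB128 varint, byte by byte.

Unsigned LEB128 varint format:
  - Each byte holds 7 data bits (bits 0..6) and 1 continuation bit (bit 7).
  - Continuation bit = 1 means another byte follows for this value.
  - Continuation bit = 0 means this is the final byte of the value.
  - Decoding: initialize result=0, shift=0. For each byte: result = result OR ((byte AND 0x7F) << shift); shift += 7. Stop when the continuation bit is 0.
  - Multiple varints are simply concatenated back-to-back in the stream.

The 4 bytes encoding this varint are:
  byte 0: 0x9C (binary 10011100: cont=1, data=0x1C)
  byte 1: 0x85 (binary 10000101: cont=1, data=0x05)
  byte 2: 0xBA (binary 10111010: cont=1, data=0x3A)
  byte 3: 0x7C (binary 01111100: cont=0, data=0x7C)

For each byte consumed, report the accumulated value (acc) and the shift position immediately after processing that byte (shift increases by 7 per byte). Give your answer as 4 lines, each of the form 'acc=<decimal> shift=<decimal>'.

byte 0=0x9C: payload=0x1C=28, contrib = 28<<0 = 28; acc -> 28, shift -> 7
byte 1=0x85: payload=0x05=5, contrib = 5<<7 = 640; acc -> 668, shift -> 14
byte 2=0xBA: payload=0x3A=58, contrib = 58<<14 = 950272; acc -> 950940, shift -> 21
byte 3=0x7C: payload=0x7C=124, contrib = 124<<21 = 260046848; acc -> 260997788, shift -> 28

Answer: acc=28 shift=7
acc=668 shift=14
acc=950940 shift=21
acc=260997788 shift=28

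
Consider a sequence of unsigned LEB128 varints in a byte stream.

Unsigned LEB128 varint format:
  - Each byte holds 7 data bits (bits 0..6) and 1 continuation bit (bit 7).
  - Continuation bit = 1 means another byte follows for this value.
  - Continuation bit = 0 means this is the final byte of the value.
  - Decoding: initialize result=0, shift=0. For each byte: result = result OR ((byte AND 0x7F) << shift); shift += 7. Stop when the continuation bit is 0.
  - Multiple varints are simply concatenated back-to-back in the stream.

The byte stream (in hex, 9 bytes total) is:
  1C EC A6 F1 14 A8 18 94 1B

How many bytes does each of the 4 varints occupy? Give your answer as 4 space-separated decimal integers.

  byte[0]=0x1C cont=0 payload=0x1C=28: acc |= 28<<0 -> acc=28 shift=7 [end]
Varint 1: bytes[0:1] = 1C -> value 28 (1 byte(s))
  byte[1]=0xEC cont=1 payload=0x6C=108: acc |= 108<<0 -> acc=108 shift=7
  byte[2]=0xA6 cont=1 payload=0x26=38: acc |= 38<<7 -> acc=4972 shift=14
  byte[3]=0xF1 cont=1 payload=0x71=113: acc |= 113<<14 -> acc=1856364 shift=21
  byte[4]=0x14 cont=0 payload=0x14=20: acc |= 20<<21 -> acc=43799404 shift=28 [end]
Varint 2: bytes[1:5] = EC A6 F1 14 -> value 43799404 (4 byte(s))
  byte[5]=0xA8 cont=1 payload=0x28=40: acc |= 40<<0 -> acc=40 shift=7
  byte[6]=0x18 cont=0 payload=0x18=24: acc |= 24<<7 -> acc=3112 shift=14 [end]
Varint 3: bytes[5:7] = A8 18 -> value 3112 (2 byte(s))
  byte[7]=0x94 cont=1 payload=0x14=20: acc |= 20<<0 -> acc=20 shift=7
  byte[8]=0x1B cont=0 payload=0x1B=27: acc |= 27<<7 -> acc=3476 shift=14 [end]
Varint 4: bytes[7:9] = 94 1B -> value 3476 (2 byte(s))

Answer: 1 4 2 2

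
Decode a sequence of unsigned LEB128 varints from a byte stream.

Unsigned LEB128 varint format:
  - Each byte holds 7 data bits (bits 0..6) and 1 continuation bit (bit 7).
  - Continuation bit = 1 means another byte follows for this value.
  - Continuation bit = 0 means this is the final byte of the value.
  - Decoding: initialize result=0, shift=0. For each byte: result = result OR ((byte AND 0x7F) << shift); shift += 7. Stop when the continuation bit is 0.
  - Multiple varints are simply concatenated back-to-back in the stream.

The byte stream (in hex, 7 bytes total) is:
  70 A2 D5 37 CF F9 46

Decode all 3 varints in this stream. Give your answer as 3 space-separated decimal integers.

Answer: 112 912034 1162447

Derivation:
  byte[0]=0x70 cont=0 payload=0x70=112: acc |= 112<<0 -> acc=112 shift=7 [end]
Varint 1: bytes[0:1] = 70 -> value 112 (1 byte(s))
  byte[1]=0xA2 cont=1 payload=0x22=34: acc |= 34<<0 -> acc=34 shift=7
  byte[2]=0xD5 cont=1 payload=0x55=85: acc |= 85<<7 -> acc=10914 shift=14
  byte[3]=0x37 cont=0 payload=0x37=55: acc |= 55<<14 -> acc=912034 shift=21 [end]
Varint 2: bytes[1:4] = A2 D5 37 -> value 912034 (3 byte(s))
  byte[4]=0xCF cont=1 payload=0x4F=79: acc |= 79<<0 -> acc=79 shift=7
  byte[5]=0xF9 cont=1 payload=0x79=121: acc |= 121<<7 -> acc=15567 shift=14
  byte[6]=0x46 cont=0 payload=0x46=70: acc |= 70<<14 -> acc=1162447 shift=21 [end]
Varint 3: bytes[4:7] = CF F9 46 -> value 1162447 (3 byte(s))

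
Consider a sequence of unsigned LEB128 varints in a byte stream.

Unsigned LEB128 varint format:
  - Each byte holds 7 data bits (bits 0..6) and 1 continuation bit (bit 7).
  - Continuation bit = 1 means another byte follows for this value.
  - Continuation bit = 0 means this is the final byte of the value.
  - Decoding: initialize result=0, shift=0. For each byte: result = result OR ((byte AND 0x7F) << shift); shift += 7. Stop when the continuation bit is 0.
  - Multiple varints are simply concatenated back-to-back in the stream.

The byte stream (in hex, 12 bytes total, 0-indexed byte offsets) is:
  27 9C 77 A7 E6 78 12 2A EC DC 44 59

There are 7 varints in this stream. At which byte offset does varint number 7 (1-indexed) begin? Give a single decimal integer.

Answer: 11

Derivation:
  byte[0]=0x27 cont=0 payload=0x27=39: acc |= 39<<0 -> acc=39 shift=7 [end]
Varint 1: bytes[0:1] = 27 -> value 39 (1 byte(s))
  byte[1]=0x9C cont=1 payload=0x1C=28: acc |= 28<<0 -> acc=28 shift=7
  byte[2]=0x77 cont=0 payload=0x77=119: acc |= 119<<7 -> acc=15260 shift=14 [end]
Varint 2: bytes[1:3] = 9C 77 -> value 15260 (2 byte(s))
  byte[3]=0xA7 cont=1 payload=0x27=39: acc |= 39<<0 -> acc=39 shift=7
  byte[4]=0xE6 cont=1 payload=0x66=102: acc |= 102<<7 -> acc=13095 shift=14
  byte[5]=0x78 cont=0 payload=0x78=120: acc |= 120<<14 -> acc=1979175 shift=21 [end]
Varint 3: bytes[3:6] = A7 E6 78 -> value 1979175 (3 byte(s))
  byte[6]=0x12 cont=0 payload=0x12=18: acc |= 18<<0 -> acc=18 shift=7 [end]
Varint 4: bytes[6:7] = 12 -> value 18 (1 byte(s))
  byte[7]=0x2A cont=0 payload=0x2A=42: acc |= 42<<0 -> acc=42 shift=7 [end]
Varint 5: bytes[7:8] = 2A -> value 42 (1 byte(s))
  byte[8]=0xEC cont=1 payload=0x6C=108: acc |= 108<<0 -> acc=108 shift=7
  byte[9]=0xDC cont=1 payload=0x5C=92: acc |= 92<<7 -> acc=11884 shift=14
  byte[10]=0x44 cont=0 payload=0x44=68: acc |= 68<<14 -> acc=1125996 shift=21 [end]
Varint 6: bytes[8:11] = EC DC 44 -> value 1125996 (3 byte(s))
  byte[11]=0x59 cont=0 payload=0x59=89: acc |= 89<<0 -> acc=89 shift=7 [end]
Varint 7: bytes[11:12] = 59 -> value 89 (1 byte(s))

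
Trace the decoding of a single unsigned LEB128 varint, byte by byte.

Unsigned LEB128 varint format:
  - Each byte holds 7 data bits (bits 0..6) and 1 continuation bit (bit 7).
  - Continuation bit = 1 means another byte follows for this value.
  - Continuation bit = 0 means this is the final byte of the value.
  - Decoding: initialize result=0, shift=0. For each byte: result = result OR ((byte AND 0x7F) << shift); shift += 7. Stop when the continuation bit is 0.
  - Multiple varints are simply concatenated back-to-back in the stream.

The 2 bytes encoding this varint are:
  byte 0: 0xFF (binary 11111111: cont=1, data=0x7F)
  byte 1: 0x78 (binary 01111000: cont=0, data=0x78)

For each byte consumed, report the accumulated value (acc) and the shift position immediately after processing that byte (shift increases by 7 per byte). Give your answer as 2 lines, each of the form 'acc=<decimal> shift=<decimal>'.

byte 0=0xFF: payload=0x7F=127, contrib = 127<<0 = 127; acc -> 127, shift -> 7
byte 1=0x78: payload=0x78=120, contrib = 120<<7 = 15360; acc -> 15487, shift -> 14

Answer: acc=127 shift=7
acc=15487 shift=14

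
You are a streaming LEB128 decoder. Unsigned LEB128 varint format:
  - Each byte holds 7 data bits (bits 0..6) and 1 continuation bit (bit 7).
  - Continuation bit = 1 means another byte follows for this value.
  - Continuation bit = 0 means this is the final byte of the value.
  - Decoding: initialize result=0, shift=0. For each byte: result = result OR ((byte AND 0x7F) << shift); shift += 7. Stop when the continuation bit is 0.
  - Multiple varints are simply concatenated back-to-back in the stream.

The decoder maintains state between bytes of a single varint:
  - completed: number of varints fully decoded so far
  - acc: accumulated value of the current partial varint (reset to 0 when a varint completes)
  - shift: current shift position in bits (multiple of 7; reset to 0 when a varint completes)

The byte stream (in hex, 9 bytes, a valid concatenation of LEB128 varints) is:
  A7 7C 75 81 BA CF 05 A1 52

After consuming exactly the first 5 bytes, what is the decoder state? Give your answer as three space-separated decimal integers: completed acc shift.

Answer: 2 7425 14

Derivation:
byte[0]=0xA7 cont=1 payload=0x27: acc |= 39<<0 -> completed=0 acc=39 shift=7
byte[1]=0x7C cont=0 payload=0x7C: varint #1 complete (value=15911); reset -> completed=1 acc=0 shift=0
byte[2]=0x75 cont=0 payload=0x75: varint #2 complete (value=117); reset -> completed=2 acc=0 shift=0
byte[3]=0x81 cont=1 payload=0x01: acc |= 1<<0 -> completed=2 acc=1 shift=7
byte[4]=0xBA cont=1 payload=0x3A: acc |= 58<<7 -> completed=2 acc=7425 shift=14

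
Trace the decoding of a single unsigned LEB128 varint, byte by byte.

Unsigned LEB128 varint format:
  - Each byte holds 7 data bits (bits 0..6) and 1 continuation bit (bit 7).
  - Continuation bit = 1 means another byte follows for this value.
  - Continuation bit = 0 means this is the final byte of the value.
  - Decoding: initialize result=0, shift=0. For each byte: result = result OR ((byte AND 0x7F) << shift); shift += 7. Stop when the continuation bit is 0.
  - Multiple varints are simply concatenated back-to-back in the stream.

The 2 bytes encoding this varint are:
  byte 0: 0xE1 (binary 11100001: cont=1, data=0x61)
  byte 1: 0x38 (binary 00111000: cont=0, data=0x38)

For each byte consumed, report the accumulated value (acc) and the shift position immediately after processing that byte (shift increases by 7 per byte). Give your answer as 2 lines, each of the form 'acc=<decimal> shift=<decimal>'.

byte 0=0xE1: payload=0x61=97, contrib = 97<<0 = 97; acc -> 97, shift -> 7
byte 1=0x38: payload=0x38=56, contrib = 56<<7 = 7168; acc -> 7265, shift -> 14

Answer: acc=97 shift=7
acc=7265 shift=14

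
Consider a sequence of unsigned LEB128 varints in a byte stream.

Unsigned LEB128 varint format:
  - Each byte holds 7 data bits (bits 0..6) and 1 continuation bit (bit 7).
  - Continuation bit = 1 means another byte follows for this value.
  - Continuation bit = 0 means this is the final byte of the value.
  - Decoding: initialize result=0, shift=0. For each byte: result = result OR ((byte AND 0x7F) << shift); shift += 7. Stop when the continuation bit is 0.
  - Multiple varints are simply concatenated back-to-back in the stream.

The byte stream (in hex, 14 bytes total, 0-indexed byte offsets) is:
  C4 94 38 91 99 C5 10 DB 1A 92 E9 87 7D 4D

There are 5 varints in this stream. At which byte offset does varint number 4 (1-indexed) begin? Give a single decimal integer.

  byte[0]=0xC4 cont=1 payload=0x44=68: acc |= 68<<0 -> acc=68 shift=7
  byte[1]=0x94 cont=1 payload=0x14=20: acc |= 20<<7 -> acc=2628 shift=14
  byte[2]=0x38 cont=0 payload=0x38=56: acc |= 56<<14 -> acc=920132 shift=21 [end]
Varint 1: bytes[0:3] = C4 94 38 -> value 920132 (3 byte(s))
  byte[3]=0x91 cont=1 payload=0x11=17: acc |= 17<<0 -> acc=17 shift=7
  byte[4]=0x99 cont=1 payload=0x19=25: acc |= 25<<7 -> acc=3217 shift=14
  byte[5]=0xC5 cont=1 payload=0x45=69: acc |= 69<<14 -> acc=1133713 shift=21
  byte[6]=0x10 cont=0 payload=0x10=16: acc |= 16<<21 -> acc=34688145 shift=28 [end]
Varint 2: bytes[3:7] = 91 99 C5 10 -> value 34688145 (4 byte(s))
  byte[7]=0xDB cont=1 payload=0x5B=91: acc |= 91<<0 -> acc=91 shift=7
  byte[8]=0x1A cont=0 payload=0x1A=26: acc |= 26<<7 -> acc=3419 shift=14 [end]
Varint 3: bytes[7:9] = DB 1A -> value 3419 (2 byte(s))
  byte[9]=0x92 cont=1 payload=0x12=18: acc |= 18<<0 -> acc=18 shift=7
  byte[10]=0xE9 cont=1 payload=0x69=105: acc |= 105<<7 -> acc=13458 shift=14
  byte[11]=0x87 cont=1 payload=0x07=7: acc |= 7<<14 -> acc=128146 shift=21
  byte[12]=0x7D cont=0 payload=0x7D=125: acc |= 125<<21 -> acc=262272146 shift=28 [end]
Varint 4: bytes[9:13] = 92 E9 87 7D -> value 262272146 (4 byte(s))
  byte[13]=0x4D cont=0 payload=0x4D=77: acc |= 77<<0 -> acc=77 shift=7 [end]
Varint 5: bytes[13:14] = 4D -> value 77 (1 byte(s))

Answer: 9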